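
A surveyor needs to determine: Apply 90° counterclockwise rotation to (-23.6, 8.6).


90° CCW: (x,y) -> (-y, x)
(-23.6,8.6) -> (-8.6, -23.6)

(-8.6, -23.6)


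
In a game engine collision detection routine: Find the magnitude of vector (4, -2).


|u| = sqrt(4^2 + (-2)^2) = sqrt(20) = 4.4721

4.4721


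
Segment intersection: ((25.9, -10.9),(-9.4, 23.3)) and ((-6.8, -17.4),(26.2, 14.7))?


Cross products: d1=-835.17, d2=1426.56, d3=1347.79, d4=-913.94
d1*d2 < 0 and d3*d4 < 0? yes

Yes, they intersect


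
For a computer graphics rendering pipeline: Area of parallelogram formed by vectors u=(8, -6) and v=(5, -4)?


|u x v| = |8*(-4) - (-6)*5|
= |(-32) - (-30)| = 2

2


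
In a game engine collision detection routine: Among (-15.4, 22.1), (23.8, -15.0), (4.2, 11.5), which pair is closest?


d(P0,P1) = 53.9727, d(P0,P2) = 22.2827, d(P1,P2) = 32.9607
Closest: P0 and P2

Closest pair: (-15.4, 22.1) and (4.2, 11.5), distance = 22.2827


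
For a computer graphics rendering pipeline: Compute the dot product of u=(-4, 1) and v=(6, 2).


u . v = u_x*v_x + u_y*v_y = (-4)*6 + 1*2
= (-24) + 2 = -22

-22


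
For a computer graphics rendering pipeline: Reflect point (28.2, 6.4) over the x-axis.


Reflection over x-axis: (x,y) -> (x,-y)
(28.2, 6.4) -> (28.2, -6.4)

(28.2, -6.4)


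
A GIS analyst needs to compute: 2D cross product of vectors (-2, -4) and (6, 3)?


u x v = u_x*v_y - u_y*v_x = (-2)*3 - (-4)*6
= (-6) - (-24) = 18

18


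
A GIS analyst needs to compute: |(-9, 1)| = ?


|u| = sqrt((-9)^2 + 1^2) = sqrt(82) = 9.0554

9.0554


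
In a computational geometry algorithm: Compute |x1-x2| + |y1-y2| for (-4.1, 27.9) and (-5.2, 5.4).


|(-4.1)-(-5.2)| + |27.9-5.4| = 1.1 + 22.5 = 23.6

23.6


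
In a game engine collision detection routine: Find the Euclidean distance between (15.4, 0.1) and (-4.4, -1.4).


dx=-19.8, dy=-1.5
d^2 = (-19.8)^2 + (-1.5)^2 = 394.29
d = sqrt(394.29) = 19.8567

19.8567


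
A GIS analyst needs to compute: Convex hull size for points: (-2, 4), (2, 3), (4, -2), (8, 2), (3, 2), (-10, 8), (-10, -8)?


Convex hull vertices (CCW): (-10, -8), (4, -2), (8, 2), (-10, 8)
Count = 4

4


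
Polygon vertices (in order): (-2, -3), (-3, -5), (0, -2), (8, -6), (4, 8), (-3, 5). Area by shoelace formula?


Shoelace sum: ((-2)*(-5) - (-3)*(-3)) + ((-3)*(-2) - 0*(-5)) + (0*(-6) - 8*(-2)) + (8*8 - 4*(-6)) + (4*5 - (-3)*8) + ((-3)*(-3) - (-2)*5)
= 174
Area = |174|/2 = 87

87


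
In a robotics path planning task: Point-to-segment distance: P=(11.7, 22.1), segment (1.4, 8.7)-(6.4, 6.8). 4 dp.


Project P onto AB: t = 0.9102 (clamped to [0,1])
Closest point on segment: (5.9509, 6.9707)
Distance: 16.1848

16.1848


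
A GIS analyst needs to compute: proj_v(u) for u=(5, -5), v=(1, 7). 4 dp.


u.v = -30, |v| = sqrt(50) = 7.0711
Scalar projection = u.v / |v| = -30 / sqrt(50) = -4.2426

-4.2426


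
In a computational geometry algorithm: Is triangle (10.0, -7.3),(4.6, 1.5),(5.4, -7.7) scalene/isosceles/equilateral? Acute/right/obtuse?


Side lengths squared: AB^2=106.6, BC^2=85.28, CA^2=21.32
Sorted: [21.32, 85.28, 106.6]
By sides: Scalene, By angles: Right

Scalene, Right


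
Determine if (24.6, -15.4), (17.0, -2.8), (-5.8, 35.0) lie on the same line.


Cross product: (17-24.6)*(35-(-15.4)) - ((-2.8)-(-15.4))*((-5.8)-24.6)
= 0

Yes, collinear


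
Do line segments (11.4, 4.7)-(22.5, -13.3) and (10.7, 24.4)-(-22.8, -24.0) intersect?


Cross products: d1=693.83, d2=1834.07, d3=206.07, d4=-934.17
d1*d2 < 0 and d3*d4 < 0? no

No, they don't intersect


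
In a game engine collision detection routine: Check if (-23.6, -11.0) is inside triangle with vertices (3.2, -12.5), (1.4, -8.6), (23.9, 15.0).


Cross products: AB x AP = 101.82, BC x BP = 536, CA x CP = -768.05
All same sign? no

No, outside


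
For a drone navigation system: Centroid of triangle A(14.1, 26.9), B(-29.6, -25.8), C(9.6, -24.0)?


Centroid = ((x_A+x_B+x_C)/3, (y_A+y_B+y_C)/3)
= ((14.1+(-29.6)+9.6)/3, (26.9+(-25.8)+(-24))/3)
= (-1.9667, -7.6333)

(-1.9667, -7.6333)


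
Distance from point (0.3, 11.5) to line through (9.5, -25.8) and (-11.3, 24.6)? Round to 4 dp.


|cross product| = 312.16
|line direction| = sqrt(2972.8) = 54.5234
Distance = 312.16/sqrt(2972.8) = 5.7252

5.7252


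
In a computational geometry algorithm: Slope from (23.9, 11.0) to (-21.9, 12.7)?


slope = (y2-y1)/(x2-x1) = (12.7-11)/((-21.9)-23.9) = 1.7/(-45.8) = -0.0371

-0.0371


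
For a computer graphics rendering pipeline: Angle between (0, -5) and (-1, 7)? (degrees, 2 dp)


u.v = -35, |u| = sqrt(25) = 5, |v| = sqrt(50) = 7.0711
cos(theta) = u.v/(|u||v|) = -35/sqrt(1250) = -0.989949
theta = acos(-0.989949) = 171.87 degrees

171.87 degrees


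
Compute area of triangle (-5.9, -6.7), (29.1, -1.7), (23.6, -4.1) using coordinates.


Area = |x_A(y_B-y_C) + x_B(y_C-y_A) + x_C(y_A-y_B)|/2
= |(-14.16) + 75.66 + (-118)|/2
= 56.5/2 = 28.25

28.25


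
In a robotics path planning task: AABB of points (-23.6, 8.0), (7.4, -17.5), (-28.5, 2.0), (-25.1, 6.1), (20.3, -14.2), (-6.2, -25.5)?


x range: [-28.5, 20.3]
y range: [-25.5, 8]
Bounding box: (-28.5,-25.5) to (20.3,8)

(-28.5,-25.5) to (20.3,8)


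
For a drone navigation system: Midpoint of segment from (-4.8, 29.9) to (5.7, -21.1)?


M = (((-4.8)+5.7)/2, (29.9+(-21.1))/2)
= (0.45, 4.4)

(0.45, 4.4)


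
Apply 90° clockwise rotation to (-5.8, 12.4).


90° CW: (x,y) -> (y, -x)
(-5.8,12.4) -> (12.4, 5.8)

(12.4, 5.8)


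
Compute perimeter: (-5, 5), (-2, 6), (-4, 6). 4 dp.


Sides: (-5, 5)->(-2, 6): sqrt(10) = 3.162278, (-2, 6)->(-4, 6): sqrt(4) = 2, (-4, 6)->(-5, 5): sqrt(2) = 1.414214
Sum = 6.576492
Perimeter = 6.5765

6.5765


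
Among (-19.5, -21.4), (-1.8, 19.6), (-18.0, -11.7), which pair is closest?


d(P0,P1) = 44.6575, d(P0,P2) = 9.8153, d(P1,P2) = 35.2439
Closest: P0 and P2

Closest pair: (-19.5, -21.4) and (-18.0, -11.7), distance = 9.8153


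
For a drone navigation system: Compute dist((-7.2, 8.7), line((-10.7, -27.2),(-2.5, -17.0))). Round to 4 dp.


|cross product| = 258.68
|line direction| = sqrt(171.28) = 13.0874
Distance = 258.68/sqrt(171.28) = 19.7656

19.7656


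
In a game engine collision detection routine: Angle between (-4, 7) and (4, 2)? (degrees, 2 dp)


u.v = -2, |u| = sqrt(65) = 8.0623, |v| = sqrt(20) = 4.4721
cos(theta) = u.v/(|u||v|) = -2/sqrt(1300) = -0.05547
theta = acos(-0.05547) = 93.18 degrees

93.18 degrees


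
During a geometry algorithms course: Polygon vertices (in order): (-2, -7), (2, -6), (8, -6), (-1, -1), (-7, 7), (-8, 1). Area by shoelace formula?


Shoelace sum: ((-2)*(-6) - 2*(-7)) + (2*(-6) - 8*(-6)) + (8*(-1) - (-1)*(-6)) + ((-1)*7 - (-7)*(-1)) + ((-7)*1 - (-8)*7) + ((-8)*(-7) - (-2)*1)
= 141
Area = |141|/2 = 70.5

70.5


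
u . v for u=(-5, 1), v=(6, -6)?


u . v = u_x*v_x + u_y*v_y = (-5)*6 + 1*(-6)
= (-30) + (-6) = -36

-36


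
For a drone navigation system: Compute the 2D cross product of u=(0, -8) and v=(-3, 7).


u x v = u_x*v_y - u_y*v_x = 0*7 - (-8)*(-3)
= 0 - 24 = -24

-24


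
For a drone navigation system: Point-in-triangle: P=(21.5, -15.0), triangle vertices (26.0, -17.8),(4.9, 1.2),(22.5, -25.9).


Cross products: AB x AP = 26.42, BC x BP = 164.74, CA x CP = 46.25
All same sign? yes

Yes, inside


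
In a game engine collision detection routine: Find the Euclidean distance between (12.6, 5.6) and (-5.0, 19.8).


dx=-17.6, dy=14.2
d^2 = (-17.6)^2 + 14.2^2 = 511.4
d = sqrt(511.4) = 22.6142

22.6142


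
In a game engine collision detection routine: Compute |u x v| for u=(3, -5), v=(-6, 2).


|u x v| = |3*2 - (-5)*(-6)|
= |6 - 30| = 24

24


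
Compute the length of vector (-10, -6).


|u| = sqrt((-10)^2 + (-6)^2) = sqrt(136) = 11.6619

11.6619


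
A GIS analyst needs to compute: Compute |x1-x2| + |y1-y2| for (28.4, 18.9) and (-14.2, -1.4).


|28.4-(-14.2)| + |18.9-(-1.4)| = 42.6 + 20.3 = 62.9

62.9


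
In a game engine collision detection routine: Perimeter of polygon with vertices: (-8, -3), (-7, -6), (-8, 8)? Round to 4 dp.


Sides: (-8, -3)->(-7, -6): sqrt(10) = 3.162278, (-7, -6)->(-8, 8): sqrt(197) = 14.035669, (-8, 8)->(-8, -3): sqrt(121) = 11
Sum = 28.197947
Perimeter = 28.1979

28.1979


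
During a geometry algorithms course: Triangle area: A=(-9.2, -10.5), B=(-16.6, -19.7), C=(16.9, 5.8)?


Area = |x_A(y_B-y_C) + x_B(y_C-y_A) + x_C(y_A-y_B)|/2
= |234.6 + (-270.58) + 155.48|/2
= 119.5/2 = 59.75

59.75


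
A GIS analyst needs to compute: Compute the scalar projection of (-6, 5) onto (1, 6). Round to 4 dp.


u.v = 24, |v| = sqrt(37) = 6.0828
Scalar projection = u.v / |v| = 24 / sqrt(37) = 3.9456

3.9456


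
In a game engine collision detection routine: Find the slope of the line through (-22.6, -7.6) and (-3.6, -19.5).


slope = (y2-y1)/(x2-x1) = ((-19.5)-(-7.6))/((-3.6)-(-22.6)) = (-11.9)/19 = -0.6263

-0.6263


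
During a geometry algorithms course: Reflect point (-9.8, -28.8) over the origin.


Reflection over origin: (x,y) -> (-x,-y)
(-9.8, -28.8) -> (9.8, 28.8)

(9.8, 28.8)


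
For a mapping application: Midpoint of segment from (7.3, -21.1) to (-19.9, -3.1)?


M = ((7.3+(-19.9))/2, ((-21.1)+(-3.1))/2)
= (-6.3, -12.1)

(-6.3, -12.1)


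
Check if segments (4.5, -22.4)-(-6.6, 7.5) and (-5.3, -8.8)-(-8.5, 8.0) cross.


Cross products: d1=-121.12, d2=-30.32, d3=142.06, d4=51.26
d1*d2 < 0 and d3*d4 < 0? no

No, they don't intersect


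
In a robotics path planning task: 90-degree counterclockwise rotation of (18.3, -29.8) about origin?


90° CCW: (x,y) -> (-y, x)
(18.3,-29.8) -> (29.8, 18.3)

(29.8, 18.3)


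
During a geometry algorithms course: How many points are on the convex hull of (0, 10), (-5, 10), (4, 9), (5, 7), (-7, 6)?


Convex hull vertices (CCW): (-7, 6), (5, 7), (4, 9), (0, 10), (-5, 10)
Count = 5

5


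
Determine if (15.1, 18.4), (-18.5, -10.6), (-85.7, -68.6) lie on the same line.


Cross product: ((-18.5)-15.1)*((-68.6)-18.4) - ((-10.6)-18.4)*((-85.7)-15.1)
= 0

Yes, collinear


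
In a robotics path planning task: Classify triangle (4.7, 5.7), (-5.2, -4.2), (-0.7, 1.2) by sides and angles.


Side lengths squared: AB^2=196.02, BC^2=49.41, CA^2=49.41
Sorted: [49.41, 49.41, 196.02]
By sides: Isosceles, By angles: Obtuse

Isosceles, Obtuse


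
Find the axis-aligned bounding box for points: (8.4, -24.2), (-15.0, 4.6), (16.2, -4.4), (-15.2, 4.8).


x range: [-15.2, 16.2]
y range: [-24.2, 4.8]
Bounding box: (-15.2,-24.2) to (16.2,4.8)

(-15.2,-24.2) to (16.2,4.8)


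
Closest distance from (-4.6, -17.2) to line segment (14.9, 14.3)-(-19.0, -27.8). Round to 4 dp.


Project P onto AB: t = 0.6802 (clamped to [0,1])
Closest point on segment: (-8.1578, -14.3352)
Distance: 4.5678

4.5678


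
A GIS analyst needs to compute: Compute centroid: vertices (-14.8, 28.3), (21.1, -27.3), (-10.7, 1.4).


Centroid = ((x_A+x_B+x_C)/3, (y_A+y_B+y_C)/3)
= (((-14.8)+21.1+(-10.7))/3, (28.3+(-27.3)+1.4)/3)
= (-1.4667, 0.8)

(-1.4667, 0.8)


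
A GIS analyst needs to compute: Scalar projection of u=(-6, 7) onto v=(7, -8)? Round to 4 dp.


u.v = -98, |v| = sqrt(113) = 10.6301
Scalar projection = u.v / |v| = -98 / sqrt(113) = -9.2191

-9.2191


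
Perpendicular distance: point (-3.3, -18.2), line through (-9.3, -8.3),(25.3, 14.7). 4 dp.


|cross product| = 480.54
|line direction| = sqrt(1726.16) = 41.5471
Distance = 480.54/sqrt(1726.16) = 11.5662

11.5662


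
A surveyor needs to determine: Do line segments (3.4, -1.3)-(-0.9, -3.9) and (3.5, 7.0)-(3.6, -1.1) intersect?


Cross products: d1=-1.64, d2=-36.73, d3=-35.43, d4=-0.34
d1*d2 < 0 and d3*d4 < 0? no

No, they don't intersect


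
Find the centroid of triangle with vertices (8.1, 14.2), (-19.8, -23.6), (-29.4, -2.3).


Centroid = ((x_A+x_B+x_C)/3, (y_A+y_B+y_C)/3)
= ((8.1+(-19.8)+(-29.4))/3, (14.2+(-23.6)+(-2.3))/3)
= (-13.7, -3.9)

(-13.7, -3.9)


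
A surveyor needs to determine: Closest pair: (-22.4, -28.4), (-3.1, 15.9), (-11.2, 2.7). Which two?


d(P0,P1) = 48.3216, d(P0,P2) = 33.0553, d(P1,P2) = 15.4871
Closest: P1 and P2

Closest pair: (-3.1, 15.9) and (-11.2, 2.7), distance = 15.4871


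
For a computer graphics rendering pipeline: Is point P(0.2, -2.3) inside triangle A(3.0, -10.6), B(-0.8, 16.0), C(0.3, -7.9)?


Cross products: AB x AP = 42.94, BC x BP = 3.77, CA x CP = 14.85
All same sign? yes

Yes, inside


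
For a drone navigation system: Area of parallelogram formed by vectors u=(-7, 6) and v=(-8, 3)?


|u x v| = |(-7)*3 - 6*(-8)|
= |(-21) - (-48)| = 27

27


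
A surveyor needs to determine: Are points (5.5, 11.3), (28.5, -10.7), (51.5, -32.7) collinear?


Cross product: (28.5-5.5)*((-32.7)-11.3) - ((-10.7)-11.3)*(51.5-5.5)
= 0

Yes, collinear


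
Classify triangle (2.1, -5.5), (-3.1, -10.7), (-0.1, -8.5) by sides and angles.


Side lengths squared: AB^2=54.08, BC^2=13.84, CA^2=13.84
Sorted: [13.84, 13.84, 54.08]
By sides: Isosceles, By angles: Obtuse

Isosceles, Obtuse


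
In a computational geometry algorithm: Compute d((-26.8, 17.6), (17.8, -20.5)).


dx=44.6, dy=-38.1
d^2 = 44.6^2 + (-38.1)^2 = 3440.77
d = sqrt(3440.77) = 58.6581

58.6581


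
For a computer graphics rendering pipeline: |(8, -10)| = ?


|u| = sqrt(8^2 + (-10)^2) = sqrt(164) = 12.8062

12.8062


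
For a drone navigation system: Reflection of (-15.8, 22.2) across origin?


Reflection over origin: (x,y) -> (-x,-y)
(-15.8, 22.2) -> (15.8, -22.2)

(15.8, -22.2)


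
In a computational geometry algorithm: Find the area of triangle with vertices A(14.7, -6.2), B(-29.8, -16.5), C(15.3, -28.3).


Area = |x_A(y_B-y_C) + x_B(y_C-y_A) + x_C(y_A-y_B)|/2
= |173.46 + 658.58 + 157.59|/2
= 989.63/2 = 494.815

494.815


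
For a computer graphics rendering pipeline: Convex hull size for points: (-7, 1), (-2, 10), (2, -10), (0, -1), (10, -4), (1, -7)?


Convex hull vertices (CCW): (-7, 1), (2, -10), (10, -4), (-2, 10)
Count = 4

4


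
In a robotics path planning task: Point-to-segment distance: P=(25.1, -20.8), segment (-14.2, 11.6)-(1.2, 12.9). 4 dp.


Project P onto AB: t = 1 (clamped to [0,1])
Closest point on segment: (1.2, 12.9)
Distance: 41.3146

41.3146


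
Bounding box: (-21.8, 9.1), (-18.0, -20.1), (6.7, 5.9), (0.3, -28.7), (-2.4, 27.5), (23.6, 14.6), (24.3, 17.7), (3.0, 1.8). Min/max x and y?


x range: [-21.8, 24.3]
y range: [-28.7, 27.5]
Bounding box: (-21.8,-28.7) to (24.3,27.5)

(-21.8,-28.7) to (24.3,27.5)


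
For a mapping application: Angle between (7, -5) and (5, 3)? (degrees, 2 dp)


u.v = 20, |u| = sqrt(74) = 8.6023, |v| = sqrt(34) = 5.831
cos(theta) = u.v/(|u||v|) = 20/sqrt(2516) = 0.398726
theta = acos(0.398726) = 66.5 degrees

66.5 degrees


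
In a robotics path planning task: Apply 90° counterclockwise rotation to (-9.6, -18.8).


90° CCW: (x,y) -> (-y, x)
(-9.6,-18.8) -> (18.8, -9.6)

(18.8, -9.6)


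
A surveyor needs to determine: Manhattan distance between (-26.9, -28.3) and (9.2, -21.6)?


|(-26.9)-9.2| + |(-28.3)-(-21.6)| = 36.1 + 6.7 = 42.8

42.8


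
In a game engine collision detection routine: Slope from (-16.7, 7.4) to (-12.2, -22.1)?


slope = (y2-y1)/(x2-x1) = ((-22.1)-7.4)/((-12.2)-(-16.7)) = (-29.5)/4.5 = -6.5556

-6.5556


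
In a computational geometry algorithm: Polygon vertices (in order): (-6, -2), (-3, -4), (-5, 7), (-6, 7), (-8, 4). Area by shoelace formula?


Shoelace sum: ((-6)*(-4) - (-3)*(-2)) + ((-3)*7 - (-5)*(-4)) + ((-5)*7 - (-6)*7) + ((-6)*4 - (-8)*7) + ((-8)*(-2) - (-6)*4)
= 56
Area = |56|/2 = 28

28


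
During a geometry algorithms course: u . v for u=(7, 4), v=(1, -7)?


u . v = u_x*v_x + u_y*v_y = 7*1 + 4*(-7)
= 7 + (-28) = -21

-21


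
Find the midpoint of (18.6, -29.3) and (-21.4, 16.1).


M = ((18.6+(-21.4))/2, ((-29.3)+16.1)/2)
= (-1.4, -6.6)

(-1.4, -6.6)


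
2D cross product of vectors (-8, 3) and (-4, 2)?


u x v = u_x*v_y - u_y*v_x = (-8)*2 - 3*(-4)
= (-16) - (-12) = -4

-4


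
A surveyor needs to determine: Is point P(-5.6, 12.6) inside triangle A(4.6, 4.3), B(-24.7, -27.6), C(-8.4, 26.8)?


Cross products: AB x AP = -568.57, BC x BP = -383.78, CA x CP = -121.6
All same sign? yes

Yes, inside


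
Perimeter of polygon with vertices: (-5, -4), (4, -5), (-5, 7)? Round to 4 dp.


Sides: (-5, -4)->(4, -5): sqrt(82) = 9.055385, (4, -5)->(-5, 7): sqrt(225) = 15, (-5, 7)->(-5, -4): sqrt(121) = 11
Sum = 35.055385
Perimeter = 35.0554

35.0554


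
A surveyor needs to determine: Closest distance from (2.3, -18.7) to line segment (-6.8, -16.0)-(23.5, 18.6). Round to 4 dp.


Project P onto AB: t = 0.0862 (clamped to [0,1])
Closest point on segment: (-4.1885, -13.0179)
Distance: 8.6248

8.6248


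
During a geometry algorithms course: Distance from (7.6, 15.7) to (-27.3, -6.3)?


dx=-34.9, dy=-22
d^2 = (-34.9)^2 + (-22)^2 = 1702.01
d = sqrt(1702.01) = 41.2554

41.2554


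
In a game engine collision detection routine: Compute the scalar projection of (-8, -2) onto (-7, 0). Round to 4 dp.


u.v = 56, |v| = sqrt(49) = 7
Scalar projection = u.v / |v| = 56 / sqrt(49) = 8

8


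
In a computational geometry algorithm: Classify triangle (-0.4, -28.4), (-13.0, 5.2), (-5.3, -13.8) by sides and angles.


Side lengths squared: AB^2=1287.72, BC^2=420.29, CA^2=237.17
Sorted: [237.17, 420.29, 1287.72]
By sides: Scalene, By angles: Obtuse

Scalene, Obtuse


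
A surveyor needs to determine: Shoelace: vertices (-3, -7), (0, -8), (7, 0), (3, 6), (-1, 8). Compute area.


Shoelace sum: ((-3)*(-8) - 0*(-7)) + (0*0 - 7*(-8)) + (7*6 - 3*0) + (3*8 - (-1)*6) + ((-1)*(-7) - (-3)*8)
= 183
Area = |183|/2 = 91.5

91.5


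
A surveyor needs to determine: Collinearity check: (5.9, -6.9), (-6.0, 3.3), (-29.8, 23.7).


Cross product: ((-6)-5.9)*(23.7-(-6.9)) - (3.3-(-6.9))*((-29.8)-5.9)
= 0

Yes, collinear


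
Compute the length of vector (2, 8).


|u| = sqrt(2^2 + 8^2) = sqrt(68) = 8.2462

8.2462


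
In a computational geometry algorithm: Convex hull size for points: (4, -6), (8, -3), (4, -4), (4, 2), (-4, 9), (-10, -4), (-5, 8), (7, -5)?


Convex hull vertices (CCW): (-10, -4), (4, -6), (7, -5), (8, -3), (4, 2), (-4, 9), (-5, 8)
Count = 7

7


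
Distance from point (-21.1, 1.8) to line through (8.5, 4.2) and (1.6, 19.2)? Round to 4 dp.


|cross product| = 460.56
|line direction| = sqrt(272.61) = 16.5109
Distance = 460.56/sqrt(272.61) = 27.8943

27.8943


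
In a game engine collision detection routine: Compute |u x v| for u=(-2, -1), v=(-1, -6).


|u x v| = |(-2)*(-6) - (-1)*(-1)|
= |12 - 1| = 11

11


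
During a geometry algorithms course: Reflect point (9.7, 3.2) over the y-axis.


Reflection over y-axis: (x,y) -> (-x,y)
(9.7, 3.2) -> (-9.7, 3.2)

(-9.7, 3.2)


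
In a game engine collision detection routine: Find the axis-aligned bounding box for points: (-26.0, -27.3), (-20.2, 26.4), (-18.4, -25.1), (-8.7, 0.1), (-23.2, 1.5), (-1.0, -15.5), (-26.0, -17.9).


x range: [-26, -1]
y range: [-27.3, 26.4]
Bounding box: (-26,-27.3) to (-1,26.4)

(-26,-27.3) to (-1,26.4)


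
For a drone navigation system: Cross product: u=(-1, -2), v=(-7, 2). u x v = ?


u x v = u_x*v_y - u_y*v_x = (-1)*2 - (-2)*(-7)
= (-2) - 14 = -16

-16


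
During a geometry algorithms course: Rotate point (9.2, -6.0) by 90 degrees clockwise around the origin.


90° CW: (x,y) -> (y, -x)
(9.2,-6) -> (-6, -9.2)

(-6, -9.2)


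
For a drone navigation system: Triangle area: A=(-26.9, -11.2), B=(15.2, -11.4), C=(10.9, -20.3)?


Area = |x_A(y_B-y_C) + x_B(y_C-y_A) + x_C(y_A-y_B)|/2
= |(-239.41) + (-138.32) + 2.18|/2
= 375.55/2 = 187.775

187.775


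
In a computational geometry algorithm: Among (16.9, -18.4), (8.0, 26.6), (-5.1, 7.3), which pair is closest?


d(P0,P1) = 45.8717, d(P0,P2) = 33.8303, d(P1,P2) = 23.326
Closest: P1 and P2

Closest pair: (8.0, 26.6) and (-5.1, 7.3), distance = 23.326


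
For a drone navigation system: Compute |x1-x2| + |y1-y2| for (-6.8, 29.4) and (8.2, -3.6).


|(-6.8)-8.2| + |29.4-(-3.6)| = 15 + 33 = 48

48


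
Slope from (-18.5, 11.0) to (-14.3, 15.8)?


slope = (y2-y1)/(x2-x1) = (15.8-11)/((-14.3)-(-18.5)) = 4.8/4.2 = 1.1429

1.1429


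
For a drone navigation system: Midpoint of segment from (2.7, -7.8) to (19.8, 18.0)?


M = ((2.7+19.8)/2, ((-7.8)+18)/2)
= (11.25, 5.1)

(11.25, 5.1)


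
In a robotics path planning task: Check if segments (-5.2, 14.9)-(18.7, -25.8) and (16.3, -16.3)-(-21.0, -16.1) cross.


Cross products: d1=-1159.46, d2=353.87, d3=129.37, d4=-1383.96
d1*d2 < 0 and d3*d4 < 0? yes

Yes, they intersect


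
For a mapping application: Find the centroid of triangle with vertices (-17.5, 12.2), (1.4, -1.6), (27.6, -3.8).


Centroid = ((x_A+x_B+x_C)/3, (y_A+y_B+y_C)/3)
= (((-17.5)+1.4+27.6)/3, (12.2+(-1.6)+(-3.8))/3)
= (3.8333, 2.2667)

(3.8333, 2.2667)


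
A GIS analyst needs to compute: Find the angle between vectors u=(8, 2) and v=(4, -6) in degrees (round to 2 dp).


u.v = 20, |u| = sqrt(68) = 8.2462, |v| = sqrt(52) = 7.2111
cos(theta) = u.v/(|u||v|) = 20/sqrt(3536) = 0.336336
theta = acos(0.336336) = 70.35 degrees

70.35 degrees


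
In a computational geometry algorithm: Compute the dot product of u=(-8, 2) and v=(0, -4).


u . v = u_x*v_x + u_y*v_y = (-8)*0 + 2*(-4)
= 0 + (-8) = -8

-8


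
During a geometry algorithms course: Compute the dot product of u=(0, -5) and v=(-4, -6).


u . v = u_x*v_x + u_y*v_y = 0*(-4) + (-5)*(-6)
= 0 + 30 = 30

30


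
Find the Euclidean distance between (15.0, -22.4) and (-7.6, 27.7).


dx=-22.6, dy=50.1
d^2 = (-22.6)^2 + 50.1^2 = 3020.77
d = sqrt(3020.77) = 54.9615

54.9615


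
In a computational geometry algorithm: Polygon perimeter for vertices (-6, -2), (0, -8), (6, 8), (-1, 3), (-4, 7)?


Sides: (-6, -2)->(0, -8): sqrt(72) = 8.485281, (0, -8)->(6, 8): sqrt(292) = 17.088007, (6, 8)->(-1, 3): sqrt(74) = 8.602325, (-1, 3)->(-4, 7): sqrt(25) = 5, (-4, 7)->(-6, -2): sqrt(85) = 9.219544
Sum = 48.395157
Perimeter = 48.3952

48.3952


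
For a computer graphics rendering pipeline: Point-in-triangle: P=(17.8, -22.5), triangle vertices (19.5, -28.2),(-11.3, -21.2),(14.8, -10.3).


Cross products: AB x AP = -163.66, BC x BP = -351.12, CA x CP = -3.64
All same sign? yes

Yes, inside


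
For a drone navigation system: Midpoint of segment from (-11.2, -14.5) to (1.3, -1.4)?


M = (((-11.2)+1.3)/2, ((-14.5)+(-1.4))/2)
= (-4.95, -7.95)

(-4.95, -7.95)


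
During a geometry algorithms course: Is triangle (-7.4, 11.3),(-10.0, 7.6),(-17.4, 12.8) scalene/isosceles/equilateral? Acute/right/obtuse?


Side lengths squared: AB^2=20.45, BC^2=81.8, CA^2=102.25
Sorted: [20.45, 81.8, 102.25]
By sides: Scalene, By angles: Right

Scalene, Right


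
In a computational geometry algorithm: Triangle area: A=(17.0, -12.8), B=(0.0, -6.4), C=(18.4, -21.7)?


Area = |x_A(y_B-y_C) + x_B(y_C-y_A) + x_C(y_A-y_B)|/2
= |260.1 + 0 + (-117.76)|/2
= 142.34/2 = 71.17

71.17


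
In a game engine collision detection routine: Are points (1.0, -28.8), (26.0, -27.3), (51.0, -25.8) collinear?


Cross product: (26-1)*((-25.8)-(-28.8)) - ((-27.3)-(-28.8))*(51-1)
= 0

Yes, collinear


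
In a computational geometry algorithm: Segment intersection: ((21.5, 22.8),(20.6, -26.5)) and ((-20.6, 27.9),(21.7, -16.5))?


Cross products: d1=1653.51, d2=-471.84, d3=-2080.12, d4=45.23
d1*d2 < 0 and d3*d4 < 0? yes

Yes, they intersect


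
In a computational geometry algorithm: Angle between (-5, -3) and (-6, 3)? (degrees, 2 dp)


u.v = 21, |u| = sqrt(34) = 5.831, |v| = sqrt(45) = 6.7082
cos(theta) = u.v/(|u||v|) = 21/sqrt(1530) = 0.536875
theta = acos(0.536875) = 57.53 degrees

57.53 degrees


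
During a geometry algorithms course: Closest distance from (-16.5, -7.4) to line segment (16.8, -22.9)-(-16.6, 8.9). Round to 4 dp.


Project P onto AB: t = 0.7547 (clamped to [0,1])
Closest point on segment: (-8.4074, 1.0998)
Distance: 11.7362

11.7362


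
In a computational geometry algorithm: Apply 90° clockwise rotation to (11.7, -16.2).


90° CW: (x,y) -> (y, -x)
(11.7,-16.2) -> (-16.2, -11.7)

(-16.2, -11.7)


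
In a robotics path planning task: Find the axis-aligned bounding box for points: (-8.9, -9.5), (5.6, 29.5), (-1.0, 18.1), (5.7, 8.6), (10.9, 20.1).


x range: [-8.9, 10.9]
y range: [-9.5, 29.5]
Bounding box: (-8.9,-9.5) to (10.9,29.5)

(-8.9,-9.5) to (10.9,29.5)


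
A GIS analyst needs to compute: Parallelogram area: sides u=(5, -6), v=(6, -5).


|u x v| = |5*(-5) - (-6)*6|
= |(-25) - (-36)| = 11

11


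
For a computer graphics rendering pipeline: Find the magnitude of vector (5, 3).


|u| = sqrt(5^2 + 3^2) = sqrt(34) = 5.831

5.831


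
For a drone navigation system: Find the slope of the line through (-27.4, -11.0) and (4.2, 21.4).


slope = (y2-y1)/(x2-x1) = (21.4-(-11))/(4.2-(-27.4)) = 32.4/31.6 = 1.0253

1.0253


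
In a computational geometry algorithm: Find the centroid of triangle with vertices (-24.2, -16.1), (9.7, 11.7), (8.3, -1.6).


Centroid = ((x_A+x_B+x_C)/3, (y_A+y_B+y_C)/3)
= (((-24.2)+9.7+8.3)/3, ((-16.1)+11.7+(-1.6))/3)
= (-2.0667, -2)

(-2.0667, -2)


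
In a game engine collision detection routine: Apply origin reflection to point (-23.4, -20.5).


Reflection over origin: (x,y) -> (-x,-y)
(-23.4, -20.5) -> (23.4, 20.5)

(23.4, 20.5)


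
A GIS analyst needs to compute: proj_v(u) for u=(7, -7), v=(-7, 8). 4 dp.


u.v = -105, |v| = sqrt(113) = 10.6301
Scalar projection = u.v / |v| = -105 / sqrt(113) = -9.8776

-9.8776


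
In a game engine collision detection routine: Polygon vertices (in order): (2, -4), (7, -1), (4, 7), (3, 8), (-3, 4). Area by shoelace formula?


Shoelace sum: (2*(-1) - 7*(-4)) + (7*7 - 4*(-1)) + (4*8 - 3*7) + (3*4 - (-3)*8) + ((-3)*(-4) - 2*4)
= 130
Area = |130|/2 = 65

65


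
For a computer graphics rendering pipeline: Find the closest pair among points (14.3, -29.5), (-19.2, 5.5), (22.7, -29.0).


d(P0,P1) = 48.4484, d(P0,P2) = 8.4149, d(P1,P2) = 54.2758
Closest: P0 and P2

Closest pair: (14.3, -29.5) and (22.7, -29.0), distance = 8.4149


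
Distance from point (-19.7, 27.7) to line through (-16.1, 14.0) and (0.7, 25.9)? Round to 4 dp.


|cross product| = 273
|line direction| = sqrt(423.85) = 20.5876
Distance = 273/sqrt(423.85) = 13.2604

13.2604


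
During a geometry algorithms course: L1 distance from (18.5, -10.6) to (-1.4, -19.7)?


|18.5-(-1.4)| + |(-10.6)-(-19.7)| = 19.9 + 9.1 = 29

29


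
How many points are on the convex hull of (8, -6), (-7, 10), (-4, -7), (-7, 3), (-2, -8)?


Convex hull vertices (CCW): (-7, 3), (-4, -7), (-2, -8), (8, -6), (-7, 10)
Count = 5

5


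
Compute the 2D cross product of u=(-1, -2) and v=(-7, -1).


u x v = u_x*v_y - u_y*v_x = (-1)*(-1) - (-2)*(-7)
= 1 - 14 = -13

-13


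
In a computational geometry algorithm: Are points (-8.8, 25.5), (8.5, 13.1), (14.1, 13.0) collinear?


Cross product: (8.5-(-8.8))*(13-25.5) - (13.1-25.5)*(14.1-(-8.8))
= 67.71

No, not collinear


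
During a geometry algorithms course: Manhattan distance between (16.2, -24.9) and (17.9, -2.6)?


|16.2-17.9| + |(-24.9)-(-2.6)| = 1.7 + 22.3 = 24

24


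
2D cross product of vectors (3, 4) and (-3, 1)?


u x v = u_x*v_y - u_y*v_x = 3*1 - 4*(-3)
= 3 - (-12) = 15

15


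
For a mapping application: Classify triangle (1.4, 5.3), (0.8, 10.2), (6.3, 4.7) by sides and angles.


Side lengths squared: AB^2=24.37, BC^2=60.5, CA^2=24.37
Sorted: [24.37, 24.37, 60.5]
By sides: Isosceles, By angles: Obtuse

Isosceles, Obtuse


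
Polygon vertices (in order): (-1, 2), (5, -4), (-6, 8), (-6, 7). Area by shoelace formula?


Shoelace sum: ((-1)*(-4) - 5*2) + (5*8 - (-6)*(-4)) + ((-6)*7 - (-6)*8) + ((-6)*2 - (-1)*7)
= 11
Area = |11|/2 = 5.5

5.5


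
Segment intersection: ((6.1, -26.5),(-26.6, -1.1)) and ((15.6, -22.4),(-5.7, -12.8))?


Cross products: d1=178.53, d2=-48.57, d3=-375.37, d4=-148.27
d1*d2 < 0 and d3*d4 < 0? no

No, they don't intersect


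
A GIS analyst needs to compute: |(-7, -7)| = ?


|u| = sqrt((-7)^2 + (-7)^2) = sqrt(98) = 9.8995

9.8995


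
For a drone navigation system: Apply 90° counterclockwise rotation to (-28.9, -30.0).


90° CCW: (x,y) -> (-y, x)
(-28.9,-30) -> (30, -28.9)

(30, -28.9)


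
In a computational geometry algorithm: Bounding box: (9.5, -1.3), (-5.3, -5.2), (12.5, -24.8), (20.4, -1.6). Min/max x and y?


x range: [-5.3, 20.4]
y range: [-24.8, -1.3]
Bounding box: (-5.3,-24.8) to (20.4,-1.3)

(-5.3,-24.8) to (20.4,-1.3)


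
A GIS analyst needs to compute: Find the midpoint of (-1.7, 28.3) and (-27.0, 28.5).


M = (((-1.7)+(-27))/2, (28.3+28.5)/2)
= (-14.35, 28.4)

(-14.35, 28.4)


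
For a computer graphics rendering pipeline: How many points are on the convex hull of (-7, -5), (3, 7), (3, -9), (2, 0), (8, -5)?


Convex hull vertices (CCW): (-7, -5), (3, -9), (8, -5), (3, 7)
Count = 4

4


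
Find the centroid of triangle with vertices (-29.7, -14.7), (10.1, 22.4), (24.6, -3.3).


Centroid = ((x_A+x_B+x_C)/3, (y_A+y_B+y_C)/3)
= (((-29.7)+10.1+24.6)/3, ((-14.7)+22.4+(-3.3))/3)
= (1.6667, 1.4667)

(1.6667, 1.4667)


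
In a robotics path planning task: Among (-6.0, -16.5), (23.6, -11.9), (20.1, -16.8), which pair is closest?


d(P0,P1) = 29.9553, d(P0,P2) = 26.1017, d(P1,P2) = 6.0216
Closest: P1 and P2

Closest pair: (23.6, -11.9) and (20.1, -16.8), distance = 6.0216


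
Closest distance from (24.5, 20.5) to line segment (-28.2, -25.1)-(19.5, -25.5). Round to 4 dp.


Project P onto AB: t = 1 (clamped to [0,1])
Closest point on segment: (19.5, -25.5)
Distance: 46.2709

46.2709


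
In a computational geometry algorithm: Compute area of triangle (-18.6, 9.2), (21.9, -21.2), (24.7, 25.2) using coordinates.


Area = |x_A(y_B-y_C) + x_B(y_C-y_A) + x_C(y_A-y_B)|/2
= |863.04 + 350.4 + 750.88|/2
= 1964.32/2 = 982.16

982.16


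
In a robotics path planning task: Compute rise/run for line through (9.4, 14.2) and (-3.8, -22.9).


slope = (y2-y1)/(x2-x1) = ((-22.9)-14.2)/((-3.8)-9.4) = (-37.1)/(-13.2) = 2.8106

2.8106


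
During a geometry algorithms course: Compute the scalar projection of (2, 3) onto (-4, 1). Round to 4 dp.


u.v = -5, |v| = sqrt(17) = 4.1231
Scalar projection = u.v / |v| = -5 / sqrt(17) = -1.2127

-1.2127


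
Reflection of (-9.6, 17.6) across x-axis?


Reflection over x-axis: (x,y) -> (x,-y)
(-9.6, 17.6) -> (-9.6, -17.6)

(-9.6, -17.6)


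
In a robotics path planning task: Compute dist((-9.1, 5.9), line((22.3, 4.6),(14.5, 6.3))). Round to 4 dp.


|cross product| = 43.24
|line direction| = sqrt(63.73) = 7.9831
Distance = 43.24/sqrt(63.73) = 5.4164

5.4164


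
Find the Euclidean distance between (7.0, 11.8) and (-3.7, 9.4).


dx=-10.7, dy=-2.4
d^2 = (-10.7)^2 + (-2.4)^2 = 120.25
d = sqrt(120.25) = 10.9659

10.9659


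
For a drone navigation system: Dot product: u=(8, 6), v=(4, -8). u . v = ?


u . v = u_x*v_x + u_y*v_y = 8*4 + 6*(-8)
= 32 + (-48) = -16

-16


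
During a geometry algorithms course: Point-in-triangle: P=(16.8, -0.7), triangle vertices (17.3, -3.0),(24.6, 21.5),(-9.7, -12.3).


Cross products: AB x AP = 29.04, BC x BP = 497.82, CA x CP = 66.75
All same sign? yes

Yes, inside


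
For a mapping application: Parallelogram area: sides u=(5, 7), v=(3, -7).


|u x v| = |5*(-7) - 7*3|
= |(-35) - 21| = 56

56


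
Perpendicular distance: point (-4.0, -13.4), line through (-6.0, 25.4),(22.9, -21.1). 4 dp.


|cross product| = 1028.32
|line direction| = sqrt(2997.46) = 54.7491
Distance = 1028.32/sqrt(2997.46) = 18.7824

18.7824


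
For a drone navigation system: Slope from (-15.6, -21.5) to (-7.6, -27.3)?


slope = (y2-y1)/(x2-x1) = ((-27.3)-(-21.5))/((-7.6)-(-15.6)) = (-5.8)/8 = -0.725

-0.725


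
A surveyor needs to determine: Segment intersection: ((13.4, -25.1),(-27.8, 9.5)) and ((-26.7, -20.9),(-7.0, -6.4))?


Cross products: d1=-664.19, d2=614.83, d3=1214.42, d4=-64.6
d1*d2 < 0 and d3*d4 < 0? yes

Yes, they intersect


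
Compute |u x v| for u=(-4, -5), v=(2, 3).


|u x v| = |(-4)*3 - (-5)*2|
= |(-12) - (-10)| = 2

2


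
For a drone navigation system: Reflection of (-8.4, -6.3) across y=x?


Reflection over y=x: (x,y) -> (y,x)
(-8.4, -6.3) -> (-6.3, -8.4)

(-6.3, -8.4)


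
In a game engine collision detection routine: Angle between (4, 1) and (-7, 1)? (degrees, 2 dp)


u.v = -27, |u| = sqrt(17) = 4.1231, |v| = sqrt(50) = 7.0711
cos(theta) = u.v/(|u||v|) = -27/sqrt(850) = -0.926092
theta = acos(-0.926092) = 157.83 degrees

157.83 degrees


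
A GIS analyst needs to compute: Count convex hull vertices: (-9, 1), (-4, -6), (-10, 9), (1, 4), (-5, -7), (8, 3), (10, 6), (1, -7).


Convex hull vertices (CCW): (-10, 9), (-9, 1), (-5, -7), (1, -7), (8, 3), (10, 6)
Count = 6

6


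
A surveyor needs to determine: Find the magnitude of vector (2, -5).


|u| = sqrt(2^2 + (-5)^2) = sqrt(29) = 5.3852

5.3852


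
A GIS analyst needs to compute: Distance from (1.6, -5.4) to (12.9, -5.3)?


dx=11.3, dy=0.1
d^2 = 11.3^2 + 0.1^2 = 127.7
d = sqrt(127.7) = 11.3004

11.3004


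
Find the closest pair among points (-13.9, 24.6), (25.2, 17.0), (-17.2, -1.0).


d(P0,P1) = 39.8318, d(P0,P2) = 25.8118, d(P1,P2) = 46.0626
Closest: P0 and P2

Closest pair: (-13.9, 24.6) and (-17.2, -1.0), distance = 25.8118


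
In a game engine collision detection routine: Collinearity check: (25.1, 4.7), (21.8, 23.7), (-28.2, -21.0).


Cross product: (21.8-25.1)*((-21)-4.7) - (23.7-4.7)*((-28.2)-25.1)
= 1097.51

No, not collinear


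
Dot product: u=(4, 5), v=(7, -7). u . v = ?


u . v = u_x*v_x + u_y*v_y = 4*7 + 5*(-7)
= 28 + (-35) = -7

-7


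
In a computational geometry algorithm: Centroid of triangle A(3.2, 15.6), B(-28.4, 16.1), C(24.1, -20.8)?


Centroid = ((x_A+x_B+x_C)/3, (y_A+y_B+y_C)/3)
= ((3.2+(-28.4)+24.1)/3, (15.6+16.1+(-20.8))/3)
= (-0.3667, 3.6333)

(-0.3667, 3.6333)


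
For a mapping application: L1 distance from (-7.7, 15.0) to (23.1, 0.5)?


|(-7.7)-23.1| + |15-0.5| = 30.8 + 14.5 = 45.3

45.3


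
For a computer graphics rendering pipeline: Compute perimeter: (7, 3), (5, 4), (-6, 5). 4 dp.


Sides: (7, 3)->(5, 4): sqrt(5) = 2.236068, (5, 4)->(-6, 5): sqrt(122) = 11.045361, (-6, 5)->(7, 3): sqrt(173) = 13.152946
Sum = 26.434375
Perimeter = 26.4344

26.4344


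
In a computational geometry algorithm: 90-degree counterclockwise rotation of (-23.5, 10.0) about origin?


90° CCW: (x,y) -> (-y, x)
(-23.5,10) -> (-10, -23.5)

(-10, -23.5)


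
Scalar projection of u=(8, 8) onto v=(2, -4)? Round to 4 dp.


u.v = -16, |v| = sqrt(20) = 4.4721
Scalar projection = u.v / |v| = -16 / sqrt(20) = -3.5777

-3.5777


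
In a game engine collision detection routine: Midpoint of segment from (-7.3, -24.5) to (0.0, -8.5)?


M = (((-7.3)+0)/2, ((-24.5)+(-8.5))/2)
= (-3.65, -16.5)

(-3.65, -16.5)


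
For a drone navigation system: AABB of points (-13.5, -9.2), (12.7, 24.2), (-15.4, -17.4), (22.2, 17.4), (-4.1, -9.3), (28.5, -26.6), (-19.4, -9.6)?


x range: [-19.4, 28.5]
y range: [-26.6, 24.2]
Bounding box: (-19.4,-26.6) to (28.5,24.2)

(-19.4,-26.6) to (28.5,24.2)


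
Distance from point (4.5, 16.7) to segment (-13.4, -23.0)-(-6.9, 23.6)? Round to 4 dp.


Project P onto AB: t = 0.8882 (clamped to [0,1])
Closest point on segment: (-7.6265, 18.3915)
Distance: 12.2439

12.2439


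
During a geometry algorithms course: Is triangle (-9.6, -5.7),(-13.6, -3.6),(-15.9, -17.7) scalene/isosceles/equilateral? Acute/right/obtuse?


Side lengths squared: AB^2=20.41, BC^2=204.1, CA^2=183.69
Sorted: [20.41, 183.69, 204.1]
By sides: Scalene, By angles: Right

Scalene, Right


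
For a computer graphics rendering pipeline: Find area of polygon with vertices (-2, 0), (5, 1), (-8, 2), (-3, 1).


Shoelace sum: ((-2)*1 - 5*0) + (5*2 - (-8)*1) + ((-8)*1 - (-3)*2) + ((-3)*0 - (-2)*1)
= 16
Area = |16|/2 = 8

8


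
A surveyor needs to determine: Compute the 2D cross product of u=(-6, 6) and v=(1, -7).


u x v = u_x*v_y - u_y*v_x = (-6)*(-7) - 6*1
= 42 - 6 = 36

36


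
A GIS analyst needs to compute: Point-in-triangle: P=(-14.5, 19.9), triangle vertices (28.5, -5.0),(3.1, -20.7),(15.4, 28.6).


Cross products: AB x AP = -1307.56, BC x BP = 1367.06, CA x CP = -1118.61
All same sign? no

No, outside


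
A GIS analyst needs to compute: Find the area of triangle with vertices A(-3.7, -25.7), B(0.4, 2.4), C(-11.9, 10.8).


Area = |x_A(y_B-y_C) + x_B(y_C-y_A) + x_C(y_A-y_B)|/2
= |31.08 + 14.6 + 334.39|/2
= 380.07/2 = 190.035

190.035


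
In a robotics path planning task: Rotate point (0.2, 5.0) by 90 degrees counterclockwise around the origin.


90° CCW: (x,y) -> (-y, x)
(0.2,5) -> (-5, 0.2)

(-5, 0.2)


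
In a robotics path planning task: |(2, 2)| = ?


|u| = sqrt(2^2 + 2^2) = sqrt(8) = 2.8284

2.8284


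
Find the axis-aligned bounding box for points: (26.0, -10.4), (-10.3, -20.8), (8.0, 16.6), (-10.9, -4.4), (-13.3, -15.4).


x range: [-13.3, 26]
y range: [-20.8, 16.6]
Bounding box: (-13.3,-20.8) to (26,16.6)

(-13.3,-20.8) to (26,16.6)


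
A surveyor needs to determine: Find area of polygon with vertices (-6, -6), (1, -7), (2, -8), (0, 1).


Shoelace sum: ((-6)*(-7) - 1*(-6)) + (1*(-8) - 2*(-7)) + (2*1 - 0*(-8)) + (0*(-6) - (-6)*1)
= 62
Area = |62|/2 = 31

31


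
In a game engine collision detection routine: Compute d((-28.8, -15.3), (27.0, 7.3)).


dx=55.8, dy=22.6
d^2 = 55.8^2 + 22.6^2 = 3624.4
d = sqrt(3624.4) = 60.203

60.203


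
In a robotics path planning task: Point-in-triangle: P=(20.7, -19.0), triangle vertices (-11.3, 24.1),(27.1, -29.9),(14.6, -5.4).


Cross products: AB x AP = 72.96, BC x BP = 20.55, CA x CP = 172.29
All same sign? yes

Yes, inside


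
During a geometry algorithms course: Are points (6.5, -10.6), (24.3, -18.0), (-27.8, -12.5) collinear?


Cross product: (24.3-6.5)*((-12.5)-(-10.6)) - ((-18)-(-10.6))*((-27.8)-6.5)
= -287.64

No, not collinear


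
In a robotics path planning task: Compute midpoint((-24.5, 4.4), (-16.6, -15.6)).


M = (((-24.5)+(-16.6))/2, (4.4+(-15.6))/2)
= (-20.55, -5.6)

(-20.55, -5.6)


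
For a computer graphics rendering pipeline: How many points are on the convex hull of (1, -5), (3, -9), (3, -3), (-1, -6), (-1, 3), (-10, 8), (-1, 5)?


Convex hull vertices (CCW): (-10, 8), (-1, -6), (3, -9), (3, -3), (-1, 5)
Count = 5

5


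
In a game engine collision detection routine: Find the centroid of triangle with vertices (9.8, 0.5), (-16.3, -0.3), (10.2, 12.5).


Centroid = ((x_A+x_B+x_C)/3, (y_A+y_B+y_C)/3)
= ((9.8+(-16.3)+10.2)/3, (0.5+(-0.3)+12.5)/3)
= (1.2333, 4.2333)

(1.2333, 4.2333)


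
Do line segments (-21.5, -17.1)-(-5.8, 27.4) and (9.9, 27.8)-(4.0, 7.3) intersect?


Cross products: d1=-378.79, d2=-319.49, d3=-692.37, d4=-751.67
d1*d2 < 0 and d3*d4 < 0? no

No, they don't intersect


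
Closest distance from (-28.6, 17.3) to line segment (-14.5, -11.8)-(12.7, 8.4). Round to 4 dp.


Project P onto AB: t = 0.178 (clamped to [0,1])
Closest point on segment: (-9.6589, -8.2048)
Distance: 31.7688

31.7688


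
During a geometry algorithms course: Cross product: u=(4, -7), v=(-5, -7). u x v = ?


u x v = u_x*v_y - u_y*v_x = 4*(-7) - (-7)*(-5)
= (-28) - 35 = -63

-63


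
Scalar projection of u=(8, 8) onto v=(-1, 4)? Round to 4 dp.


u.v = 24, |v| = sqrt(17) = 4.1231
Scalar projection = u.v / |v| = 24 / sqrt(17) = 5.8209

5.8209


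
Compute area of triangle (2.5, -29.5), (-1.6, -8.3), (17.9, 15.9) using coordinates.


Area = |x_A(y_B-y_C) + x_B(y_C-y_A) + x_C(y_A-y_B)|/2
= |(-60.5) + (-72.64) + (-379.48)|/2
= 512.62/2 = 256.31

256.31
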